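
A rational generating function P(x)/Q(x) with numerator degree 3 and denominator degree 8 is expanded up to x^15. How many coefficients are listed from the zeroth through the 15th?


Expanding up to x^15 gives the coefficients for x^0, x^1, ..., x^15.
That is 15 + 1 = 16 coefficients in total.

16


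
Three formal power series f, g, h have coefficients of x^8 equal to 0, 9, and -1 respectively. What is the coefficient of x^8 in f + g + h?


Series addition is componentwise:
0 + 9 + -1
= 8

8


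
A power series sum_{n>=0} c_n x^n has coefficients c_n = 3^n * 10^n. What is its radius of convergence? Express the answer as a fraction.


By the root test (Cauchy-Hadamard), the radius is R = 1 / limsup_n |c_n|^(1/n).
Here |c_n|^(1/n) = (3^n * 10^n)^(1/n) = 3 * 10 = 30 for all n.
So R = 1/30 = 1/30.

1/30


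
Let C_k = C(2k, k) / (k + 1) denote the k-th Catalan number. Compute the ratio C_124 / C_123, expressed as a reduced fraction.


Using C_k = (2k)! / (k! (k+1)!), the ratio C_{k+1}/C_k simplifies to
C_{k+1}/C_k = [(2k+2)! / ((k+1)! (k+2)!)] * [k! (k+1)! / (2k)!]
 = (2k+2)(2k+1) / ((k+1)(k+2)) = 2(2k+1) / (k+2).
For k = 123: 2(2*123 + 1) / (123 + 2) = 494/125 = 494/125.

494/125


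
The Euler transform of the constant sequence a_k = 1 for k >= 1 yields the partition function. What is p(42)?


The Euler transform converts the sequence a_k = 1 into the number of integer partitions.
Using the recurrence or dynamic programming:
p(42) = 53174

53174


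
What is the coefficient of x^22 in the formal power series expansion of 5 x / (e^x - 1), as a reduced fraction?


The exponential generating function for Bernoulli numbers is
x / (e^x - 1) = sum_{k>=0} B_k x^k / k!.
So the coefficient of x^22 in 5 x / (e^x - 1) is 5 B_22 / 22!.
Computing: B_22 = 854513/138, 22! = 1124000727777607680000, giving
5 * 854513/138 / 1124000727777607680000 = 77683/2820220007878361088000.

77683/2820220007878361088000


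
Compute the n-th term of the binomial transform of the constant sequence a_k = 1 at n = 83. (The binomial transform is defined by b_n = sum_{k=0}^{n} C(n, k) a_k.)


With a_k = 1 for all k, b_n = sum_{k=0}^{n} C(n, k) = 2^n by the binomial theorem.
For n = 83: 2^83 = 9671406556917033397649408.

9671406556917033397649408


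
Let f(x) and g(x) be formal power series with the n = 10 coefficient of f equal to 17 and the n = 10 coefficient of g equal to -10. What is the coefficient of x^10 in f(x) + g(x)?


Addition of formal power series is termwise.
The coefficient of x^10 in f + g = 17 + -10
= 7

7


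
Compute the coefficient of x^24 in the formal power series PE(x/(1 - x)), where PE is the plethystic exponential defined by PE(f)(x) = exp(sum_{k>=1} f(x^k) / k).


For f(x) = x/(1 - x) we have
sum_{k>=1} f(x^k) / k = sum_{k>=1} (1/k) * x^k / (1 - x^k) = sum_{k, m >= 1} x^(k m) / k,
which after exponentiating simplifies to
PE(x/(1 - x)) = prod_{k>=1} 1 / (1 - x^k).
This is the generating function for the partition function p(n), so the coefficient of x^24 is p(24).
Computing p(24) by dynamic programming over parts 1, 2, ..., 24: p(24) = 1575.

1575


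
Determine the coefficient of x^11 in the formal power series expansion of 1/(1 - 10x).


The geometric series identity gives 1/(1 - c x) = sum_{k>=0} c^k x^k, so the coefficient of x^k is c^k.
Here c = 10 and k = 11.
Computing: 10^11 = 100000000000

100000000000


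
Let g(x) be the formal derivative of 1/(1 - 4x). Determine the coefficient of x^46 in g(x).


Differentiate termwise: d/dx sum_{k>=0} 4^k x^k = sum_{k>=1} k 4^k x^(k-1) = sum_{j>=0} (j+1) 4^(j+1) x^j.
Equivalently, d/dx [1/(1 - 4x)] = 4/(1 - 4x)^2.
For j = 46: 47 * 4^47 = 47 * 19807040628566084398385987584 = 930930909542605966724141416448.

930930909542605966724141416448


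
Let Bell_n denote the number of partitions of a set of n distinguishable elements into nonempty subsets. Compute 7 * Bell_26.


Bell_26 can be computed from the Bell triangle or from Dobinski's identity Bell_n = (1/e) * sum_{k>=0} k^n / k!.
Computing Bell_26 = 49631246523618756274.
Then 7 * 49631246523618756274 = 347418725665331293918.

347418725665331293918


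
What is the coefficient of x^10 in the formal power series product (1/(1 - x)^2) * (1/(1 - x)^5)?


Combine the factors: (1/(1 - x)^2) * (1/(1 - x)^5) = 1/(1 - x)^7.
Then use 1/(1 - x)^r = sum_{k>=0} C(k + r - 1, r - 1) x^k with r = 7 and k = 10:
C(16, 6) = 8008.

8008


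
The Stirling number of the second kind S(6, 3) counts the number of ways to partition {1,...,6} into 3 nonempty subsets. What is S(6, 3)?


Using the explicit formula S(n,k) = (1/k!) sum_{j=0}^{k} (-1)^(k-j) C(k,j) j^n:
S(6, 3) = 90
Equivalently, S(n,k) is n! times the coefficient of x^n in the EGF (e^x - 1)^k / k!.

90


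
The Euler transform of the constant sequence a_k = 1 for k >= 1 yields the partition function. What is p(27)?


The Euler transform converts the sequence a_k = 1 into the number of integer partitions.
Using the recurrence or dynamic programming:
p(27) = 3010

3010


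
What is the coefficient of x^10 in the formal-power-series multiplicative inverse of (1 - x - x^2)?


Let the inverse be f(x) = sum_{k>=0} a_k x^k. From f(x) * (1 - x - x^2) = 1 and matching coefficients:
 x^0: a_0 = 1.
 x^1: a_1 - a_0 = 0, so a_1 = 1.
 x^k (k >= 2): a_k - a_{k-1} - a_{k-2} = 0, i.e. a_k = a_{k-1} + a_{k-2}.
This is the Fibonacci-type recurrence shifted so that a_0 = a_1 = 1.
Iterating: a_0=1, a_1=1, a_2=2, a_3=3, a_4=5, a_5=8, a_6=13, a_7=21, a_8=34, a_9=55, ...
a_10 = 89.

89


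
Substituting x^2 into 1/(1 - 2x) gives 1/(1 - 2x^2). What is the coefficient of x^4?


The coefficient of x^(2m) in 1/(1 - 2x^2) is 2^m.
With n = 4 = 2*2, the coefficient is 2^2 = 4.

4


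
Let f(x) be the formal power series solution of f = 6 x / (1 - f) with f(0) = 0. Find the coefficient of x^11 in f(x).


Apply Lagrange inversion: f = 6 x * phi(f) with phi(t) = 1/(1 - t), so
[x^n] f = 6^n * (1/n) [t^(n-1)] phi(t)^n = 6^n * (1/n) [t^(n-1)] (1 - t)^(-n) = 6^n * (1/n) C(2n - 2, n - 1) = 6^n * C_{n-1}.
For n = 11: C_10 = C(20, 10) / 11 = 184756/11 = 16796.
With the 6^11 = 362797056 factor, the coefficient is 362797056 * 16796 = 6093539352576.

6093539352576


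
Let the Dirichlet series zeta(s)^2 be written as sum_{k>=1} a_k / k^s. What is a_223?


The Dirichlet convolution of the constant function 1 with itself gives (1 * 1)(k) = sum_{d | k} 1 = d(k), the number of positive divisors of k.
Since zeta(s) = sum_{k>=1} 1/k^s, we have zeta(s)^2 = sum_{k>=1} d(k)/k^s, so a_k = d(k).
For k = 223: the divisors are 1, 223.
Count = 2.

2


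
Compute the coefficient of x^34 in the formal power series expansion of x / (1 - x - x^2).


Let f(x) = sum_{k>=0} a_k x^k. Multiplying f(x) * (1 - x - x^2) = x and matching coefficients gives a_0 = 0, a_1 = 1, and a_k = a_{k-1} + a_{k-2} for k >= 2. These are the Fibonacci numbers F_k.
Iterating from F_0 = 0, F_1 = 1:
F_0=0, F_1=1, F_2=1, F_3=2, F_4=3, F_5=5, F_6=8, F_7=13, F_8=21, F_9=34, ...
F_34 = 5702887.

5702887


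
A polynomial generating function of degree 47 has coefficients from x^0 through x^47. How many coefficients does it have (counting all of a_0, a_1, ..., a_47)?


A polynomial of degree 47 takes the form a_0 + a_1 x + ... + a_47 x^47.
The number of coefficients is 47 + 1 = 48.

48


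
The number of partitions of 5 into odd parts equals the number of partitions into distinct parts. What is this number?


Computing partitions of 5 into odd parts (1, 3, 5, ...):
Using the generating function prod_{k>=0} 1/(1-x^(2k+1)),
the count is 3

3


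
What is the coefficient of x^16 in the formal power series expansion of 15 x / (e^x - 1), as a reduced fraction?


The exponential generating function for Bernoulli numbers is
x / (e^x - 1) = sum_{k>=0} B_k x^k / k!.
So the coefficient of x^16 in 15 x / (e^x - 1) is 15 B_16 / 16!.
Computing: B_16 = -3617/510, 16! = 20922789888000, giving
15 * -3617/510 / 20922789888000 = -3617/711374856192000.

-3617/711374856192000


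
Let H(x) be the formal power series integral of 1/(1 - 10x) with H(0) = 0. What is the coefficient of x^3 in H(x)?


1/(1 - 10x) = sum_{k>=0} 10^k x^k. Integrating termwise with H(0) = 0:
H(x) = sum_{k>=0} 10^k x^(k+1) / (k+1) = sum_{m>=1} 10^(m-1) x^m / m.
For m = 3: 10^2/3 = 100/3 = 100/3.

100/3


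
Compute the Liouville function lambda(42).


The Liouville function is lambda(k) = (-1)^Omega(k), where Omega(k) counts the prime factors of k with multiplicity.
Factoring: 42 = 2 * 3 * 7, so Omega(42) = 3.
lambda(42) = (-1)^3 = -1.

-1


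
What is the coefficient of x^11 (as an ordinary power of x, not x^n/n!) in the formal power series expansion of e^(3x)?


The exponential series is e^y = sum_{k>=0} y^k / k!. Substituting y = 3x gives
e^(3x) = sum_{k>=0} 3^k x^k / k!.
So the coefficient of x^n is a^n/n! with a = 3, n = 11:
3^11 / 11! = 177147/39916800 = 2187/492800

2187/492800


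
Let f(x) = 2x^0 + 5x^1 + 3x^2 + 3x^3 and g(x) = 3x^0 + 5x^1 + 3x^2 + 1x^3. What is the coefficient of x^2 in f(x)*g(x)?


Cauchy product at x^2:
2*3 + 5*5 + 3*3
= 40

40


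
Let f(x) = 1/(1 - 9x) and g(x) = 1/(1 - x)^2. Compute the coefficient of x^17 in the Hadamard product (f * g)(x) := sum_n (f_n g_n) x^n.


f has coefficients f_k = 9^k. For g = 1/(1 - x)^2 the coefficient is g_k = C(k + 1, 1) = k + 1. The Hadamard coefficient is (f * g)_k = 9^k * (k + 1).
For k = 17: 9^17 * 18 = 16677181699666569 * 18 = 300189270593998242.

300189270593998242


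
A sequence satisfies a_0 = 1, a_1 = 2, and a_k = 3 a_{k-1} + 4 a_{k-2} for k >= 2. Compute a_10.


The characteristic equation is t^2 - 3 t - 4 = 0, with roots r_1 = 4 and r_2 = -1 (so c_1 = r_1 + r_2, c_2 = -r_1 r_2 as required).
One can use the closed form a_n = A r_1^n + B r_2^n, but direct iteration is more reliable:
a_0 = 1, a_1 = 2, a_2 = 10, a_3 = 38, a_4 = 154, a_5 = 614, a_6 = 2458, a_7 = 9830, a_8 = 39322, a_9 = 157286, a_10 = 629146.
So a_10 = 629146.

629146


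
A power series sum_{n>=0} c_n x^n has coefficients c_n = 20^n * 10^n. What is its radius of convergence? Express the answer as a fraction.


By the root test (Cauchy-Hadamard), the radius is R = 1 / limsup_n |c_n|^(1/n).
Here |c_n|^(1/n) = (20^n * 10^n)^(1/n) = 20 * 10 = 200 for all n.
So R = 1/200 = 1/200.

1/200


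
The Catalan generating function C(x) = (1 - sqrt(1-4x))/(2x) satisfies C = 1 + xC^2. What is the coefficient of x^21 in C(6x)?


Substituting x -> 6x scales the n-th coefficient by 6^n, so [x^21] C(6x) = 6^21 * C_21.
C_21 = C(2*21, 21)/(22) = 538257874440/22 = 24466267020.
So 6^21 * 24466267020 = 21936950640377856 * 24466267020 = 536715291972044618591109120.

536715291972044618591109120


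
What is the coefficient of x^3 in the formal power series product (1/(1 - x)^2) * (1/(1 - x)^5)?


Combine the factors: (1/(1 - x)^2) * (1/(1 - x)^5) = 1/(1 - x)^7.
Then use 1/(1 - x)^r = sum_{k>=0} C(k + r - 1, r - 1) x^k with r = 7 and k = 3:
C(9, 6) = 84.

84


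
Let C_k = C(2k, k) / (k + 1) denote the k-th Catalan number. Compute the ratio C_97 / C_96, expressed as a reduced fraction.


Using C_k = (2k)! / (k! (k+1)!), the ratio C_{k+1}/C_k simplifies to
C_{k+1}/C_k = [(2k+2)! / ((k+1)! (k+2)!)] * [k! (k+1)! / (2k)!]
 = (2k+2)(2k+1) / ((k+1)(k+2)) = 2(2k+1) / (k+2).
For k = 96: 2(2*96 + 1) / (96 + 2) = 386/98 = 193/49.

193/49


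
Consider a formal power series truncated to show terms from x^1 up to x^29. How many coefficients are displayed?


From x^1 to x^29 inclusive, the count is 29 - 1 + 1 = 29.

29


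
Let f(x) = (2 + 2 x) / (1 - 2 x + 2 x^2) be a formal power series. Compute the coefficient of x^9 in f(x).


Write f(x) = sum_{k>=0} a_k x^k. Multiplying both sides by 1 - 2 x + 2 x^2 gives
(1 - 2 x + 2 x^2) sum_{k>=0} a_k x^k = 2 + 2 x.
Matching coefficients:
 x^0: a_0 = 2
 x^1: a_1 - 2 a_0 = 2  =>  a_1 = 2*2 + 2 = 6
 x^k (k >= 2): a_k = 2 a_{k-1} - 2 a_{k-2}.
Iterating: a_2 = 8, a_3 = 4, a_4 = -8, a_5 = -24, a_6 = -32, a_7 = -16, a_8 = 32, a_9 = 96.
So the coefficient of x^9 is 96.

96


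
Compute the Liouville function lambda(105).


The Liouville function is lambda(k) = (-1)^Omega(k), where Omega(k) counts the prime factors of k with multiplicity.
Factoring: 105 = 3 * 5 * 7, so Omega(105) = 3.
lambda(105) = (-1)^3 = -1.

-1


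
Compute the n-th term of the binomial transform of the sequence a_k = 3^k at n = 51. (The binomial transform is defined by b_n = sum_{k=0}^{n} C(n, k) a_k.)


With a_k = 3^k, b_n = sum_{k=0}^{n} C(n, k) 3^k = (1 + 3)^n by the binomial theorem.
For n = 51: (1 + 3)^51 = 4^51 = 5070602400912917605986812821504.

5070602400912917605986812821504


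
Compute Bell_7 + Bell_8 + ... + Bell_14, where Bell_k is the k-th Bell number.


Recall Bell_k counts set partitions of a k-set (with Bell_0 = 1 by convention).
Bell_7 through Bell_14: 877, 4140, 21147, 115975, 678570, 4213597, 27644437, 190899322
Sum = 877 + 4140 + 21147 + 115975 + 678570 + 4213597 + 27644437 + 190899322 = 223578065.

223578065


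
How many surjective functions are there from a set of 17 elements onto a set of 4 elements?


By inclusion-exclusion on which target elements are missed, the number of surjections from an n-set onto a k-set is
surj(n, k) = sum_{j=0}^{k} (-1)^j C(k, j) (k - j)^n.
Equivalently surj(n, k) = k! * S(n, k), where S(n, k) is the Stirling number of the second kind.
For n = 17, k = 4:
S(17, 4) = 694337290, so
surj = 4! * 694337290 = 24 * 694337290 = 16664094960.

16664094960


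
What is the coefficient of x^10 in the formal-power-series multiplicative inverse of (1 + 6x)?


The inverse is 1/(1 + 6x). Apply the geometric identity 1/(1 - y) = sum_{k>=0} y^k with y = -6x:
1/(1 + 6x) = sum_{k>=0} (-6)^k x^k.
So the coefficient of x^10 is (-6)^10 = 60466176.

60466176


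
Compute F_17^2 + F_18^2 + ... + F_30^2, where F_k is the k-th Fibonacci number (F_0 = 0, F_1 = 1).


There is a standard identity sum_{k=0}^{N} F_k^2 = F_N * F_{N+1} (proved inductively from the telescoping relation F_k^2 = F_k F_{k+1} - F_{k-1} F_k). Then
sum_{k=17}^{30} F_k^2 = F_30 F_31 - F_16 F_17.
Computing: F_30 = 832040, F_31 = 1346269, F_16 = 987, F_17 = 1597.
Sum = 832040 * 1346269 - 987 * 1597 = 1120148082521.

1120148082521


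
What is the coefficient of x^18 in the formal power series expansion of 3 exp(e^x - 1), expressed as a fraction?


exp(e^x - 1) is the exponential generating function for the Bell numbers Bell_k: exp(e^x - 1) = sum_{k>=0} Bell_k x^k / k!.
So the coefficient of x^18 in 3 exp(e^x - 1) is 3 Bell_18 / 18!.
Computing: Bell_18 = 682076806159 and 18! = 6402373705728000, giving
3 * 682076806159/6402373705728000 = 97439543737/304874938368000.

97439543737/304874938368000


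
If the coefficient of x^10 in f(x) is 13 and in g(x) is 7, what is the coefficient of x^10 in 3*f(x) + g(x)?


Scalar multiplication scales coefficients: 3 * 13 = 39.
Then add the g coefficient: 39 + 7
= 46

46


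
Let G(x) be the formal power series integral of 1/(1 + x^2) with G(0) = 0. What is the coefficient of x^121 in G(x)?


1/(1 + x^2) = sum_{j>=0} (-1)^j x^(2j). Integrating termwise with G(0) = 0:
G(x) = sum_{j>=0} (-1)^j x^(2j+1) / (2j+1) = arctan(x).
Only odd powers are nonzero. For x^121 write 121 = 2*60 + 1, giving
(-1)^60 / 121 = 1/121 = 1/121.

1/121


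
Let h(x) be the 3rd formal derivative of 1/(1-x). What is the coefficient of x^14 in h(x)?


Differentiating 3 times: d^3/dx^3 [1/(1-x)] = 3!/(1-x)^4.
The expansion 1/(1-x)^4 = sum_{k>=0} C(k+3, 3) x^k, so the coefficient of x^n in 3!/(1-x)^4 is 3! * C(n+3, 3).
For n = 14: 6 * C(17, 3) = 6 * 680 = 4080

4080


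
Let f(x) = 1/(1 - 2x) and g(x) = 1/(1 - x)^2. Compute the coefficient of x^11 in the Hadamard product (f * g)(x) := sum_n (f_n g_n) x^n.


f has coefficients f_k = 2^k. For g = 1/(1 - x)^2 the coefficient is g_k = C(k + 1, 1) = k + 1. The Hadamard coefficient is (f * g)_k = 2^k * (k + 1).
For k = 11: 2^11 * 12 = 2048 * 12 = 24576.

24576


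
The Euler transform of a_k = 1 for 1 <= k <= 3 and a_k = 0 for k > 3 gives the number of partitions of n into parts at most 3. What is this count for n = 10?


Partitions of 10 into parts at most 3:
Using generating function (1-x)^(-1)(1-x^2)^(-1)(1-x^3)^(-1),
the coefficient of x^10 = 14

14


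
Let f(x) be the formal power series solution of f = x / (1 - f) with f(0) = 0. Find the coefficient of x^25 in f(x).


Apply Lagrange inversion: f = x * phi(f) with phi(t) = 1/(1 - t), so
[x^n] f = (1/n) [t^(n-1)] phi(t)^n = (1/n) [t^(n-1)] (1 - t)^(-n) = (1/n) C(2n - 2, n - 1) = C_{n-1}.
For n = 25: C_24 = C(48, 24) / 25 = 32247603683100/25 = 1289904147324 = 1289904147324.

1289904147324


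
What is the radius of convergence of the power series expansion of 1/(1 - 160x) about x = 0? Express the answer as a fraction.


Expanding 1/(1 - 160x) = sum_{k>=0} 160^k x^k, the series converges when |160x| < 1, i.e., |x| < 1/160.
So the radius of convergence is 1/160 = 1/160.

1/160


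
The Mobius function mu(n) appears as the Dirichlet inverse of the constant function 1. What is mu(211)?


211 = 211 (all distinct primes).
mu(211) = (-1)^1 = -1

-1


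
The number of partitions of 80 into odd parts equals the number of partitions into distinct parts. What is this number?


Computing partitions of 80 into odd parts (1, 3, 5, ...):
Using the generating function prod_{k>=0} 1/(1-x^(2k+1)),
the count is 77312

77312


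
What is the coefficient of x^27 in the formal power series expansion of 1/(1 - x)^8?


The negative binomial / multiset identity is
1/(1 - x)^r = sum_{k>=0} C(k + r - 1, r - 1) x^k.
Here r = 8 and k = 27, so the coefficient is
C(27 + 7, 7) = C(34, 7)
= 5379616

5379616


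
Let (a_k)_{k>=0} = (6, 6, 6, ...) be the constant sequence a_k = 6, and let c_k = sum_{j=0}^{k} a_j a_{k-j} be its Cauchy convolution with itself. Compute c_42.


Since a_j = 6 for all j >= 0, the convolution sum becomes
c_k = sum_{j=0}^{k} 6 * 6 = 36 * (k + 1).
Equivalently, the generating function of (a_k) is 6/(1 - x) and its square is 36/(1 - x)^2 = sum_{k>=0} 36(k + 1) x^k.
For k = 42: 36 * 43 = 1548.

1548


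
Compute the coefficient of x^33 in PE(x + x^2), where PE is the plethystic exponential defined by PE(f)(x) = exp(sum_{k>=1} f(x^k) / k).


With f(x) = x + x^2, the exponent is sum_{k>=1} (x^k + x^(2k)) / k = -ln(1 - x) - ln(1 - x^2). Exponentiating:
PE(x + x^2) = 1 / ((1 - x)(1 - x^2)).
This is the generating function for partitions of n into parts of size 1 or 2. The number of 2's can be any j in 0..16, and the rest are 1's, so
[x^33] = floor(33/2) + 1 = 17.

17


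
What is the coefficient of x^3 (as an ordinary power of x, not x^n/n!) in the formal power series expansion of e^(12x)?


The exponential series is e^y = sum_{k>=0} y^k / k!. Substituting y = 12x gives
e^(12x) = sum_{k>=0} 12^k x^k / k!.
So the coefficient of x^n is a^n/n! with a = 12, n = 3:
12^3 / 3! = 1728/6 = 288

288


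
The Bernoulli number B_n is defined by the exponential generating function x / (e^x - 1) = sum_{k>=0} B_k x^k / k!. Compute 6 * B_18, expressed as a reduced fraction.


Bernoulli numbers can also be computed recursively via B_0 = 1 and sum_{j=0}^{m} C(m+1, j) B_j = 0 for m >= 1. Odd-index Bernoulli numbers vanish for k >= 3.
Computing B_18 = 43867/798, so 6 * B_18 = 6 * 43867/798 = 43867/133.

43867/133


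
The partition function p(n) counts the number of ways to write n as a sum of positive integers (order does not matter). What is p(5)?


Using the generating function prod_{k>=1} 1/(1-x^k), we compute p(5).
By dynamic programming over parts 1 through 5:
p(5) = 7

7


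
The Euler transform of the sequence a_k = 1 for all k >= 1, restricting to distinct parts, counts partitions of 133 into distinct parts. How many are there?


Partitions of 133 into distinct parts can be computed via generating function.
Product (1+x)(1+x^2)(1+x^3)...
The coefficient of x^133 = 5802008

5802008


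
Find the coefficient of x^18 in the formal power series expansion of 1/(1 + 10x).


Write 1/(1 + c x) = 1/(1 - (-c) x) and apply the geometric-series identity
1/(1 - y) = sum_{k>=0} y^k to get 1/(1 + c x) = sum_{k>=0} (-c)^k x^k.
So the coefficient of x^k is (-c)^k = (-1)^k * c^k.
Here c = 10 and k = 18:
(-10)^18 = 1 * 1000000000000000000 = 1000000000000000000

1000000000000000000


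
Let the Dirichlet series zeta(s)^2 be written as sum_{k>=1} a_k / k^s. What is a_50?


The Dirichlet convolution of the constant function 1 with itself gives (1 * 1)(k) = sum_{d | k} 1 = d(k), the number of positive divisors of k.
Since zeta(s) = sum_{k>=1} 1/k^s, we have zeta(s)^2 = sum_{k>=1} d(k)/k^s, so a_k = d(k).
For k = 50: the divisors are 1, 2, 5, 10, 25, 50.
Count = 6.

6


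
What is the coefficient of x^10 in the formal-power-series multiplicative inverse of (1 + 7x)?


The inverse is 1/(1 + 7x). Apply the geometric identity 1/(1 - y) = sum_{k>=0} y^k with y = -7x:
1/(1 + 7x) = sum_{k>=0} (-7)^k x^k.
So the coefficient of x^10 is (-7)^10 = 282475249.

282475249


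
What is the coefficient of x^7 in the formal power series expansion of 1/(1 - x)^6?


The expansion 1/(1 - x)^r = sum_{k>=0} C(k + r - 1, r - 1) x^k follows from the multiset / negative-binomial theorem (or from repeated differentiation of the geometric series).
For r = 6 and k = 7:
C(12, 5) = 479001600 / (120 * 5040) = 792.

792


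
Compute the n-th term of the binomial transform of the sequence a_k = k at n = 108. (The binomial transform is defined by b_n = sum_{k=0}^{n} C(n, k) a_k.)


With a_k = k, b_n = sum_{k=0}^{n} C(n, k) k. Using k * C(n, k) = n * C(n-1, k-1) gives b_n = n * sum_{k>=1} C(n-1, k-1) = n * 2^(n-1).
For n = 108: 108 * 2^107 = 108 * 162259276829213363391578010288128 = 17524001897555043246290425111117824.

17524001897555043246290425111117824


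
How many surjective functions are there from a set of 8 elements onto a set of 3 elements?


By inclusion-exclusion on which target elements are missed, the number of surjections from an n-set onto a k-set is
surj(n, k) = sum_{j=0}^{k} (-1)^j C(k, j) (k - j)^n.
Equivalently surj(n, k) = k! * S(n, k), where S(n, k) is the Stirling number of the second kind.
For n = 8, k = 3:
S(8, 3) = 966, so
surj = 3! * 966 = 6 * 966 = 5796.

5796


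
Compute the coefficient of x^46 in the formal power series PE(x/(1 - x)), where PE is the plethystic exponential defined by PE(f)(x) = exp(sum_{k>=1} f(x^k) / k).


For f(x) = x/(1 - x) we have
sum_{k>=1} f(x^k) / k = sum_{k>=1} (1/k) * x^k / (1 - x^k) = sum_{k, m >= 1} x^(k m) / k,
which after exponentiating simplifies to
PE(x/(1 - x)) = prod_{k>=1} 1 / (1 - x^k).
This is the generating function for the partition function p(n), so the coefficient of x^46 is p(46).
Computing p(46) by dynamic programming over parts 1, 2, ..., 46: p(46) = 105558.

105558


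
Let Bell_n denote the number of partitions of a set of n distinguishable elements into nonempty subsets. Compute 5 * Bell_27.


Bell_27 can be computed from the Bell triangle or from Dobinski's identity Bell_n = (1/e) * sum_{k>=0} k^n / k!.
Computing Bell_27 = 545717047936059989389.
Then 5 * 545717047936059989389 = 2728585239680299946945.

2728585239680299946945


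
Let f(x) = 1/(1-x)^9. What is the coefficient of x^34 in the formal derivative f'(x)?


Differentiate: d/dx [ 1/(1-x)^r ] = r / (1-x)^(r+1).
Here r = 9, so f'(x) = 9 / (1-x)^10.
The expansion of 1/(1-x)^(r+1) has coefficient of x^n equal to C(n+r, r).
So the coefficient of x^34 in f'(x) is
9 * C(43, 9) = 9 * 563921995 = 5075297955

5075297955


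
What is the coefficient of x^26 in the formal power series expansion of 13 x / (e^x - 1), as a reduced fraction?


The exponential generating function for Bernoulli numbers is
x / (e^x - 1) = sum_{k>=0} B_k x^k / k!.
So the coefficient of x^26 in 13 x / (e^x - 1) is 13 B_26 / 26!.
Computing: B_26 = 8553103/6, 26! = 403291461126605635584000000, giving
13 * 8553103/6 / 403291461126605635584000000 = 657931/14318040039997833216000000.

657931/14318040039997833216000000


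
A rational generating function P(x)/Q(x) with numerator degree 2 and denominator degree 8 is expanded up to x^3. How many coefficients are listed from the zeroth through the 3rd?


Expanding up to x^3 gives the coefficients for x^0, x^1, ..., x^3.
That is 3 + 1 = 4 coefficients in total.

4


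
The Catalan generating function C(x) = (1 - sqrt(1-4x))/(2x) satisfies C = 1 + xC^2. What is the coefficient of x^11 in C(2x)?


Substituting x -> 2x scales the n-th coefficient by 2^n, so [x^11] C(2x) = 2^11 * C_11.
C_11 = C(2*11, 11)/(12) = 705432/12 = 58786.
So 2^11 * 58786 = 2048 * 58786 = 120393728.

120393728


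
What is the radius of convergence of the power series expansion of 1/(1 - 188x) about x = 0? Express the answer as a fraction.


Expanding 1/(1 - 188x) = sum_{k>=0} 188^k x^k, the series converges when |188x| < 1, i.e., |x| < 1/188.
So the radius of convergence is 1/188 = 1/188.

1/188


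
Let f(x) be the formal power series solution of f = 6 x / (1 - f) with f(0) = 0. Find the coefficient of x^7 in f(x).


Apply Lagrange inversion: f = 6 x * phi(f) with phi(t) = 1/(1 - t), so
[x^n] f = 6^n * (1/n) [t^(n-1)] phi(t)^n = 6^n * (1/n) [t^(n-1)] (1 - t)^(-n) = 6^n * (1/n) C(2n - 2, n - 1) = 6^n * C_{n-1}.
For n = 7: C_6 = C(12, 6) / 7 = 924/7 = 132.
With the 6^7 = 279936 factor, the coefficient is 279936 * 132 = 36951552.

36951552


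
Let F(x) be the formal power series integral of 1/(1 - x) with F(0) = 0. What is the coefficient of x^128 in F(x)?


1/(1 - x) = sum_{k>=0} x^k. Integrating termwise and using F(0) = 0 gives
F(x) = sum_{k>=0} x^(k+1) / (k+1) = sum_{m>=1} x^m / m = -ln(1 - x).
So the coefficient of x^128 is 1/128 = 1/128.

1/128


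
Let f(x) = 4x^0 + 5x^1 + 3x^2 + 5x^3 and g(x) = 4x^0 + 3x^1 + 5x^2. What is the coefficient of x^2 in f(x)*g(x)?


Cauchy product at x^2:
4*5 + 5*3 + 3*4
= 47

47


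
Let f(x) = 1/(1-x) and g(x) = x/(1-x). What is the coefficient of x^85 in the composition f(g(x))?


First simplify the composition: f(g(x)) = 1/(1 - x/(1-x)) = (1-x)/((1-x) - x) = (1-x)/(1-2x).
Now extract the coefficient. Write (1-x)/(1-2x) = 1/(1-2x) - x/(1-2x).
The coefficient of x^n in 1/(1-2x) is 2^n, and in x/(1-2x) is 2^(n-1) (for n >= 1).
So the coefficient of x^85 is 2^85 - 2^84 = 38685626227668133590597632 - 19342813113834066795298816 = 19342813113834066795298816.

19342813113834066795298816


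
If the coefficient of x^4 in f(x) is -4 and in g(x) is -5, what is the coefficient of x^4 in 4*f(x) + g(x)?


Scalar multiplication scales coefficients: 4 * -4 = -16.
Then add the g coefficient: -16 + -5
= -21

-21


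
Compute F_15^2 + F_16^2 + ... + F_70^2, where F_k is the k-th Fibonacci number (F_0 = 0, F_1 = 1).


There is a standard identity sum_{k=0}^{N} F_k^2 = F_N * F_{N+1} (proved inductively from the telescoping relation F_k^2 = F_k F_{k+1} - F_{k-1} F_k). Then
sum_{k=15}^{70} F_k^2 = F_70 F_71 - F_14 F_15.
Computing: F_70 = 190392490709135, F_71 = 308061521170129, F_14 = 377, F_15 = 610.
Sum = 190392490709135 * 308061521170129 - 377 * 610 = 58652600307225780746189198445.

58652600307225780746189198445


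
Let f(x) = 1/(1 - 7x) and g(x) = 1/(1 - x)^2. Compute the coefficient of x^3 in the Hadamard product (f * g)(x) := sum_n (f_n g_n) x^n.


f has coefficients f_k = 7^k. For g = 1/(1 - x)^2 the coefficient is g_k = C(k + 1, 1) = k + 1. The Hadamard coefficient is (f * g)_k = 7^k * (k + 1).
For k = 3: 7^3 * 4 = 343 * 4 = 1372.

1372


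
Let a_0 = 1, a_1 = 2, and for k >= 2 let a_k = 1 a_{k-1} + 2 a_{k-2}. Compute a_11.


Iterating the recurrence forward:
a_0 = 1
a_1 = 2
a_2 = 1*2 + 2*1 = 4
a_3 = 1*4 + 2*2 = 8
a_4 = 1*8 + 2*4 = 16
a_5 = 1*16 + 2*8 = 32
a_6 = 1*32 + 2*16 = 64
a_7 = 1*64 + 2*32 = 128
a_8 = 1*128 + 2*64 = 256
a_9 = 1*256 + 2*128 = 512
a_10 = 1*512 + 2*256 = 1024
a_11 = 1*1024 + 2*512 = 2048
So a_11 = 2048.

2048


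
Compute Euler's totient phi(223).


phi(n) counts integers in [1, n] coprime to n. Using the multiplicative formula phi(n) = n * prod_{p | n} (1 - 1/p):
223 = 223, so
phi(223) = 223 * (1 - 1/223) = 222.

222


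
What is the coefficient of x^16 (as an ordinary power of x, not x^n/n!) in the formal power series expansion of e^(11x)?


The exponential series is e^y = sum_{k>=0} y^k / k!. Substituting y = 11x gives
e^(11x) = sum_{k>=0} 11^k x^k / k!.
So the coefficient of x^n is a^n/n! with a = 11, n = 16:
11^16 / 16! = 45949729863572161/20922789888000 = 4177248169415651/1902071808000

4177248169415651/1902071808000


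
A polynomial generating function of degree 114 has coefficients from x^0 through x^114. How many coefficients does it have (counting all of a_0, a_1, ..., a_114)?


A polynomial of degree 114 takes the form a_0 + a_1 x + ... + a_114 x^114.
The number of coefficients is 114 + 1 = 115.

115


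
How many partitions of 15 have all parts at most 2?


Using the generating function (1-x)^(-1)(1-x^2)^(-1),
the coefficient of x^15 counts these restricted partitions.
Result = 8

8


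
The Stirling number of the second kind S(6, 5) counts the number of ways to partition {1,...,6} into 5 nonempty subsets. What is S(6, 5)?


Using the explicit formula S(n,k) = (1/k!) sum_{j=0}^{k} (-1)^(k-j) C(k,j) j^n:
S(6, 5) = 15
Equivalently, S(n,k) is n! times the coefficient of x^n in the EGF (e^x - 1)^k / k!.

15


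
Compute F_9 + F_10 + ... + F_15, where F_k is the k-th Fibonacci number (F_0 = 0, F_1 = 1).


Use the identity sum_{k=0}^{N} F_k = F_{N+2} - 1 (which follows from F_{k+2} - F_{k+1} = F_k). Then
sum_{k=9}^{15} F_k = (F_{17} - 1) - (F_{10} - 1) = F_{17} - F_{10}.
Computing: F_{17} = 1597, F_{10} = 55, so
Sum = 1597 - 55 = 1542.

1542


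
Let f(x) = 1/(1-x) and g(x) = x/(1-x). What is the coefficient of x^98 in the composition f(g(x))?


First simplify the composition: f(g(x)) = 1/(1 - x/(1-x)) = (1-x)/((1-x) - x) = (1-x)/(1-2x).
Now extract the coefficient. Write (1-x)/(1-2x) = 1/(1-2x) - x/(1-2x).
The coefficient of x^n in 1/(1-2x) is 2^n, and in x/(1-2x) is 2^(n-1) (for n >= 1).
So the coefficient of x^98 is 2^98 - 2^97 = 316912650057057350374175801344 - 158456325028528675187087900672 = 158456325028528675187087900672.

158456325028528675187087900672


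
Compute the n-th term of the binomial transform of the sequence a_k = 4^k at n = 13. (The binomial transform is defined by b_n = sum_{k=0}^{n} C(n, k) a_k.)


With a_k = 4^k, b_n = sum_{k=0}^{n} C(n, k) 4^k = (1 + 4)^n by the binomial theorem.
For n = 13: (1 + 4)^13 = 5^13 = 1220703125.

1220703125


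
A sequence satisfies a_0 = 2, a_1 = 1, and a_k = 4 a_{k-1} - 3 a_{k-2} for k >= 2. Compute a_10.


The characteristic equation is t^2 - 4 t + 3 = 0, with roots r_1 = 3 and r_2 = 1 (so c_1 = r_1 + r_2, c_2 = -r_1 r_2 as required).
One can use the closed form a_n = A r_1^n + B r_2^n, but direct iteration is more reliable:
a_0 = 2, a_1 = 1, a_2 = -2, a_3 = -11, a_4 = -38, a_5 = -119, a_6 = -362, a_7 = -1091, a_8 = -3278, a_9 = -9839, a_10 = -29522.
So a_10 = -29522.

-29522


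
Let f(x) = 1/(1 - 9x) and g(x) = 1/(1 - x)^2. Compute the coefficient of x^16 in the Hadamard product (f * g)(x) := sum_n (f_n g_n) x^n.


f has coefficients f_k = 9^k. For g = 1/(1 - x)^2 the coefficient is g_k = C(k + 1, 1) = k + 1. The Hadamard coefficient is (f * g)_k = 9^k * (k + 1).
For k = 16: 9^16 * 17 = 1853020188851841 * 17 = 31501343210481297.

31501343210481297


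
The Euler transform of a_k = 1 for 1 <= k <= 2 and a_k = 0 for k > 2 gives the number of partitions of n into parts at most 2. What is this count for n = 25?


Partitions of 25 into parts at most 2:
Using generating function (1-x)^(-1)(1-x^2)^(-1),
the coefficient of x^25 = 13

13


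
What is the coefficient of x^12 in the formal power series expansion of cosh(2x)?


The Maclaurin series is cosh(t) = sum_{m>=0} t^(2m) / (2m)!, so substituting t = 2x, only even powers of x are nonzero, with coefficient of x^(2m) equal to 2^(2m) / (2m)!.
For x^12 the coefficient is 2^12/12! = 4096/479001600 = 4/467775.

4/467775


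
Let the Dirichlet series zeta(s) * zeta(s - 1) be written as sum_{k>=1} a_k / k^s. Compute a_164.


Convolution gives a_k = sum_{d | k} d * 1 = sum_{d | k} d = sigma(k), the sum of positive divisors of k.
For k = 164, the divisors are 1, 2, 4, 41, 82, 164, so
sigma(164) = 1 + 2 + 4 + 41 + 82 + 164 = 294.

294


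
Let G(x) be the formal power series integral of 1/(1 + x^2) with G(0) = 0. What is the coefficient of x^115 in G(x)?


1/(1 + x^2) = sum_{j>=0} (-1)^j x^(2j). Integrating termwise with G(0) = 0:
G(x) = sum_{j>=0} (-1)^j x^(2j+1) / (2j+1) = arctan(x).
Only odd powers are nonzero. For x^115 write 115 = 2*57 + 1, giving
(-1)^57 / 115 = -1/115 = -1/115.

-1/115


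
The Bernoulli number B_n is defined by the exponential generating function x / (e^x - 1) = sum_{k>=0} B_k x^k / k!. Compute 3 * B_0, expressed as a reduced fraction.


Bernoulli numbers can also be computed recursively via B_0 = 1 and sum_{j=0}^{m} C(m+1, j) B_j = 0 for m >= 1. Odd-index Bernoulli numbers vanish for k >= 3.
Computing B_0 = 1, so 3 * B_0 = 3 * 1 = 3.

3


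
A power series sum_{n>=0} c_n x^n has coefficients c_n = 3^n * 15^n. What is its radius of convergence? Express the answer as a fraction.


By the root test (Cauchy-Hadamard), the radius is R = 1 / limsup_n |c_n|^(1/n).
Here |c_n|^(1/n) = (3^n * 15^n)^(1/n) = 3 * 15 = 45 for all n.
So R = 1/45 = 1/45.

1/45


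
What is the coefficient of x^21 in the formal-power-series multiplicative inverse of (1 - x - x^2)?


Let the inverse be f(x) = sum_{k>=0} a_k x^k. From f(x) * (1 - x - x^2) = 1 and matching coefficients:
 x^0: a_0 = 1.
 x^1: a_1 - a_0 = 0, so a_1 = 1.
 x^k (k >= 2): a_k - a_{k-1} - a_{k-2} = 0, i.e. a_k = a_{k-1} + a_{k-2}.
This is the Fibonacci-type recurrence shifted so that a_0 = a_1 = 1.
Iterating: a_0=1, a_1=1, a_2=2, a_3=3, a_4=5, a_5=8, a_6=13, a_7=21, a_8=34, a_9=55, ...
a_21 = 17711.

17711


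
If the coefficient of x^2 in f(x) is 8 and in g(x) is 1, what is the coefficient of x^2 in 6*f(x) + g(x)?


Scalar multiplication scales coefficients: 6 * 8 = 48.
Then add the g coefficient: 48 + 1
= 49

49


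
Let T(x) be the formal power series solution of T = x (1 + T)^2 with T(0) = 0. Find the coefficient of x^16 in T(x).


Apply the Lagrange inversion formula: if T = x * phi(T) with phi(t) = (1 + t)^2, then [x^n] T = (1/n) [t^(n-1)] phi(t)^n = (1/n) [t^(n-1)] (1 + t)^(2n) = (1/n) C(2n, n-1).
Using the identity C(2n, n-1) = C(2n, n) * n / (n+1), the unscaled factor equals C(2n, n) / (n+1) = C_n, the n-th Catalan number.
For n = 16: C_16 = C(32, 16) / 17 = 601080390/17 = 35357670 = 35357670.

35357670


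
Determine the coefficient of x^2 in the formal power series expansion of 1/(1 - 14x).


The geometric series identity gives 1/(1 - c x) = sum_{k>=0} c^k x^k, so the coefficient of x^k is c^k.
Here c = 14 and k = 2.
Computing: 14^2 = 196

196


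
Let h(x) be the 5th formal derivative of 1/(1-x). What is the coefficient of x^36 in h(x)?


Differentiating 5 times: d^5/dx^5 [1/(1-x)] = 5!/(1-x)^6.
The expansion 1/(1-x)^6 = sum_{k>=0} C(k+5, 5) x^k, so the coefficient of x^n in 5!/(1-x)^6 is 5! * C(n+5, 5).
For n = 36: 120 * C(41, 5) = 120 * 749398 = 89927760

89927760


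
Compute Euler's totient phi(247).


phi(n) counts integers in [1, n] coprime to n. Using the multiplicative formula phi(n) = n * prod_{p | n} (1 - 1/p):
247 = 13 * 19, so
phi(247) = 247 * (1 - 1/13) * (1 - 1/19) = 216.

216


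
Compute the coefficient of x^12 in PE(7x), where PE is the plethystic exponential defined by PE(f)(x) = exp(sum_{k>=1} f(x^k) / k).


With f(x) = 7x, the exponent is sum_{k>=1} 7 x^k / k = 7 * (-ln(1 - x)). Exponentiating:
PE(7x) = exp(-7 ln(1 - x)) = 1/(1 - x)^7.
By the negative binomial expansion, [x^n] 1/(1 - x)^7 = C(n + 6, 6).
For n = 12: C(18, 6) = 18564.

18564


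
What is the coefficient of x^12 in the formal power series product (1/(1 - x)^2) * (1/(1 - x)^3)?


Combine the factors: (1/(1 - x)^2) * (1/(1 - x)^3) = 1/(1 - x)^5.
Then use 1/(1 - x)^r = sum_{k>=0} C(k + r - 1, r - 1) x^k with r = 5 and k = 12:
C(16, 4) = 1820.

1820


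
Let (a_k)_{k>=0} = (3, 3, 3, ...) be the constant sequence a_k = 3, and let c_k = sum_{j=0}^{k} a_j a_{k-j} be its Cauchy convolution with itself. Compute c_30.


Since a_j = 3 for all j >= 0, the convolution sum becomes
c_k = sum_{j=0}^{k} 3 * 3 = 9 * (k + 1).
Equivalently, the generating function of (a_k) is 3/(1 - x) and its square is 9/(1 - x)^2 = sum_{k>=0} 9(k + 1) x^k.
For k = 30: 9 * 31 = 279.

279


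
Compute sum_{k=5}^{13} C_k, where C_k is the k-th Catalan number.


C_5 through C_13: 42, 132, 429, 1430, 4862, 16796, 58786, 208012, 742900
Sum = 42 + 132 + 429 + 1430 + 4862 + 16796 + 58786 + 208012 + 742900
= 1033389

1033389


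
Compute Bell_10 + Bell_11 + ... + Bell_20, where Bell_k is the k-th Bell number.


Recall Bell_k counts set partitions of a k-set (with Bell_0 = 1 by convention).
Bell_10 through Bell_20: 115975, 678570, 4213597, 27644437, 190899322, 1382958545, 10480142147, 82864869804, 682076806159, 5832742205057, 51724158235372
Sum = 115975 + 678570 + 4213597 + 27644437 + 190899322 + 1382958545 + 10480142147 + 82864869804 + 682076806159 + 5832742205057 + 51724158235372 = 58333928768985.

58333928768985


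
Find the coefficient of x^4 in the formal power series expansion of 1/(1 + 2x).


Write 1/(1 + c x) = 1/(1 - (-c) x) and apply the geometric-series identity
1/(1 - y) = sum_{k>=0} y^k to get 1/(1 + c x) = sum_{k>=0} (-c)^k x^k.
So the coefficient of x^k is (-c)^k = (-1)^k * c^k.
Here c = 2 and k = 4:
(-2)^4 = 1 * 16 = 16

16


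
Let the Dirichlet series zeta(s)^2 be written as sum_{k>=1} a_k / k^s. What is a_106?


The Dirichlet convolution of the constant function 1 with itself gives (1 * 1)(k) = sum_{d | k} 1 = d(k), the number of positive divisors of k.
Since zeta(s) = sum_{k>=1} 1/k^s, we have zeta(s)^2 = sum_{k>=1} d(k)/k^s, so a_k = d(k).
For k = 106: the divisors are 1, 2, 53, 106.
Count = 4.

4


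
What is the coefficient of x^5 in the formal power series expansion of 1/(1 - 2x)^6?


The general identity 1/(1 - c x)^r = sum_{k>=0} c^k C(k + r - 1, r - 1) x^k follows by substituting y = c x into 1/(1 - y)^r = sum_{k>=0} C(k + r - 1, r - 1) y^k.
For c = 2, r = 6, k = 5:
2^5 * C(10, 5) = 32 * 252 = 8064.

8064


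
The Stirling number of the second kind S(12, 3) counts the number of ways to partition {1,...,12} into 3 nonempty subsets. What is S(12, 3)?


Using the explicit formula S(n,k) = (1/k!) sum_{j=0}^{k} (-1)^(k-j) C(k,j) j^n:
S(12, 3) = 86526
Equivalently, S(n,k) is n! times the coefficient of x^n in the EGF (e^x - 1)^k / k!.

86526


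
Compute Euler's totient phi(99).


phi(n) counts integers in [1, n] coprime to n. Using the multiplicative formula phi(n) = n * prod_{p | n} (1 - 1/p):
99 = 3^2 * 11, so
phi(99) = 99 * (1 - 1/3) * (1 - 1/11) = 60.

60


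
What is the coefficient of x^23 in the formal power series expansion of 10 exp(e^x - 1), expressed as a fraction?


exp(e^x - 1) is the exponential generating function for the Bell numbers Bell_k: exp(e^x - 1) = sum_{k>=0} Bell_k x^k / k!.
So the coefficient of x^23 in 10 exp(e^x - 1) is 10 Bell_23 / 23!.
Computing: Bell_23 = 44152005855084346 and 23! = 25852016738884976640000, giving
10 * 44152005855084346/25852016738884976640000 = 22076002927542173/1292600836944248832000.

22076002927542173/1292600836944248832000


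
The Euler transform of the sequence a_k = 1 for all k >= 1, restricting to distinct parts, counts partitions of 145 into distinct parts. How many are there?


Partitions of 145 into distinct parts can be computed via generating function.
Product (1+x)(1+x^2)(1+x^3)...
The coefficient of x^145 = 13699699

13699699


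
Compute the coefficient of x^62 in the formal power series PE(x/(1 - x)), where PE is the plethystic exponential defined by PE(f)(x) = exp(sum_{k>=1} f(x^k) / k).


For f(x) = x/(1 - x) we have
sum_{k>=1} f(x^k) / k = sum_{k>=1} (1/k) * x^k / (1 - x^k) = sum_{k, m >= 1} x^(k m) / k,
which after exponentiating simplifies to
PE(x/(1 - x)) = prod_{k>=1} 1 / (1 - x^k).
This is the generating function for the partition function p(n), so the coefficient of x^62 is p(62).
Computing p(62) by dynamic programming over parts 1, 2, ..., 62: p(62) = 1300156.

1300156
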